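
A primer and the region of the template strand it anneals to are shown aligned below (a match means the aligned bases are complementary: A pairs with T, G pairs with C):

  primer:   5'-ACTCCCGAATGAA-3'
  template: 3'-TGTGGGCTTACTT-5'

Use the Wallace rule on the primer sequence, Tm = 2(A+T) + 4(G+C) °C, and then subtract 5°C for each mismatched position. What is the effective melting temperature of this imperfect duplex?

33°C

Primer base counts: A=5, T=2, G=2, C=4 → A+T=7, G+C=6
Perfect-match Tm = 2(7) + 4(6) = 14 + 24 = 38°C
Mismatches (positions where the bases are not complementary): 1 (at position 3)
Effective Tm = 38 − 1×5 = 38 − 5 = 33°C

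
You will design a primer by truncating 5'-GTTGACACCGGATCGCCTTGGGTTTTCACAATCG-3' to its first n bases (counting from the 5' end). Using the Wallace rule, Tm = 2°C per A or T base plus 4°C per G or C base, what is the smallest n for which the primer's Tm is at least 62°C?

First 19 bases: GTTGACACCGGATCGCCTT → Tm = 60°C (< 62°C)
First 20 bases: GTTGACACCGGATCGCCTTG → Tm = 64°C (≥ 62°C)
Each additional base adds 2°C (A/T) or 4°C (G/C), so Tm is non-decreasing in n; n = 20 is the first length to reach 62°C.

n = 20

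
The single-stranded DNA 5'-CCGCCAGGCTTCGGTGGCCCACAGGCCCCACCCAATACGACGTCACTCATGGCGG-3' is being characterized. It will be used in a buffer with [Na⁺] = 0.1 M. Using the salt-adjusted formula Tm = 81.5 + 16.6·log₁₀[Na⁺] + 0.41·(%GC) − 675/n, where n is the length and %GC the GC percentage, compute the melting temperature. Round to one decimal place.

81.0°C

Length n = 55. Scanning the sequence gives A=10, T=7, C=23, G=15.
G+C = 38, so %GC = 38/55 × 100 = 69.091%
Salt term: 16.6 × (-1) = -16.6
GC term: 0.41 × 69.091 = 28.327; length term: −675/55 = −12.273
Tm = 81.5 + (-16.6) + 28.327 − 12.273 = 80.954 → 81.0°C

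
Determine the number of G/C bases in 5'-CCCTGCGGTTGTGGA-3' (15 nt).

10

Base counts: T=4, G=6, C=4, A=1
Total G or C: 6 + 4 = 10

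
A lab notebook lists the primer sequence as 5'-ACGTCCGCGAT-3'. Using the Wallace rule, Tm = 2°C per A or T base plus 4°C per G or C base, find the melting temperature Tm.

36°C

T=2, C=4, G=3, A=2
So N_AT = 4 and N_GC = 7.
Tm = 4·7 + 2·4 = 28 + 8 = 36°C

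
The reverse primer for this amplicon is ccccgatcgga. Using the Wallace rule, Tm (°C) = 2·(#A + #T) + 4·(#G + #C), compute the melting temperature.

38°C

Counting bases: C=5, G=3, T=1, A=2
A+T = 3, G+C = 8
Tm = 4·8 + 2·3 = 32 + 6 = 38°C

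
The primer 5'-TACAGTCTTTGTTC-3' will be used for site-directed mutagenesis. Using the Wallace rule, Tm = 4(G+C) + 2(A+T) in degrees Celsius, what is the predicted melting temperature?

38°C

A=2, T=7, C=3, G=2
A+T = 9, G+C = 5
Tm = 2(9) + 4(5) = 18 + 20 = 38°C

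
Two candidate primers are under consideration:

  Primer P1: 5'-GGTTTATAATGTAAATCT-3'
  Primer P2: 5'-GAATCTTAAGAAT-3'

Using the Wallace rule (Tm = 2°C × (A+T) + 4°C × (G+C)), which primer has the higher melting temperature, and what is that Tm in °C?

Primer P1: A+T=14, G+C=4 → Tm = 2(14)+4(4) = 44°C
Primer P2: A+T=10, G+C=3 → Tm = 2(10)+4(3) = 32°C
44°C vs 32°C → primer P1 is higher.

Primer P1, 44°C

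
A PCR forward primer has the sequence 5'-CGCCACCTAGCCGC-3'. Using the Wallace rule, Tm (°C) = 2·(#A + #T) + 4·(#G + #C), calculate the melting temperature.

50°C

Scanning the sequence gives A=2, C=8, T=1, G=3.
AT pairs contribute 3, GC pairs contribute 11.
Tm = 2×3 + 4×11 = 50°C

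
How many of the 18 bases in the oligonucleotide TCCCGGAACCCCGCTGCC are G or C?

14

Counting bases: G=4, T=2, C=10, A=2
Total G or C: 4 + 10 = 14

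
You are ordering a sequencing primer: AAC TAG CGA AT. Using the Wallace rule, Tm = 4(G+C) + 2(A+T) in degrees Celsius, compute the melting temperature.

30°C

Base counts: G=2, C=2, A=5, T=2
AT pairs contribute 7, GC pairs contribute 4.
Tm = 4·4 + 2·7 = 16 + 14 = 30°C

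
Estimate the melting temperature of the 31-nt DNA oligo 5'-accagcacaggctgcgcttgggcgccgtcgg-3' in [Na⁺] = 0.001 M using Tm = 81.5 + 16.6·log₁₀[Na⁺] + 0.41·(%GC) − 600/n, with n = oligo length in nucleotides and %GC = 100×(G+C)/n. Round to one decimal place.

Length n = 31. Base counts: T=4, G=12, C=11, A=4
G+C = 23, so %GC = 23/31 × 100 = 74.194%
Salt term: 16.6 × (-3) = -49.8
GC term: 0.41 × 74.194 = 30.42; length term: −600/31 = −19.355
Tm = 81.5 + (-49.8) + 30.42 − 19.355 = 42.765 → 42.8°C

42.8°C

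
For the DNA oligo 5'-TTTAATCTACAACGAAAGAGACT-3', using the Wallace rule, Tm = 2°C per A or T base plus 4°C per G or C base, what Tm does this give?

T=6, A=10, G=3, C=4
AT pairs contribute 16, GC pairs contribute 7.
Tm = 2(16) + 4(7) = 32 + 28 = 60°C

60°C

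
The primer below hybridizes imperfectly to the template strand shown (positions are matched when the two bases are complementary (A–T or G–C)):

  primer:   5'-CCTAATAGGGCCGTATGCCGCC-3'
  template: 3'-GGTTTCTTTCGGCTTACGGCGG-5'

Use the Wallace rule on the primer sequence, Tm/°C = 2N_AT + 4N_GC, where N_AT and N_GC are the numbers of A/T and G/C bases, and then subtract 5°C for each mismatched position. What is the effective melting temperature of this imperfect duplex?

Primer base counts: A=4, T=4, G=6, C=8 → A+T=8, G+C=14
Perfect-match Tm = 2(8) + 4(14) = 16 + 56 = 72°C
Mismatches (positions where the bases are not complementary): 5 (at positions 3, 6, 8, 9, 14)
Effective Tm = 72 − 5×5 = 72 − 25 = 47°C

47°C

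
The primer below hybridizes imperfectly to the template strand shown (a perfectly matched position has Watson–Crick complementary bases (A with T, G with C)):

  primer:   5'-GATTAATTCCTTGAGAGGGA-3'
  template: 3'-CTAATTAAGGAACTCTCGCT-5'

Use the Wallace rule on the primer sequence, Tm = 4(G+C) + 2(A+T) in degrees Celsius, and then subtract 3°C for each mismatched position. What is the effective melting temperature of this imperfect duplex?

Primer base counts: A=6, T=6, G=6, C=2 → A+T=12, G+C=8
Perfect-match Tm = 2(12) + 4(8) = 24 + 32 = 56°C
Mismatches (positions where the bases are not complementary): 1 (at position 18)
Effective Tm = 56 − 1×3 = 56 − 3 = 53°C

53°C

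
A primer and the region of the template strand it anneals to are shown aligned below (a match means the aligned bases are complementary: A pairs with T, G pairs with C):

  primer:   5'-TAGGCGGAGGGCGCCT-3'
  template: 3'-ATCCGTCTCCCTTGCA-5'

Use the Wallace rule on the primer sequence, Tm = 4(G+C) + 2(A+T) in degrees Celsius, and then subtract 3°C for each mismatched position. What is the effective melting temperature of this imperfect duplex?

Primer base counts: A=2, T=2, G=8, C=4 → A+T=4, G+C=12
Perfect-match Tm = 2(4) + 4(12) = 8 + 48 = 56°C
Mismatches (positions where the bases are not complementary): 4 (at positions 6, 12, 13, 15)
Effective Tm = 56 − 4×3 = 56 − 12 = 44°C

44°C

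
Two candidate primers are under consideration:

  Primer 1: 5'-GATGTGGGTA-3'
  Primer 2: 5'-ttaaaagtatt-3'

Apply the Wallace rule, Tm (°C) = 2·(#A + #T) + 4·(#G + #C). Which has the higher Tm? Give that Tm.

Primer 1, 30°C

Primer 1: A+T=5, G+C=5 → Tm = 2(5)+4(5) = 30°C
Primer 2: A+T=10, G+C=1 → Tm = 2(10)+4(1) = 24°C
30°C vs 24°C → primer 1 is higher.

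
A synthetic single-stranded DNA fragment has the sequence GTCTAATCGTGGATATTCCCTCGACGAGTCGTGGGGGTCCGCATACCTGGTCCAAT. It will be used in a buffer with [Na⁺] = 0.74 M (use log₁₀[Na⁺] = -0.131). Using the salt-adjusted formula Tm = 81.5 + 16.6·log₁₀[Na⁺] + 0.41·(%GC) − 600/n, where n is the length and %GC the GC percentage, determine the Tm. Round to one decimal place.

Length n = 56. C=15, G=16, T=15, A=10
G+C = 31, so %GC = 31/56 × 100 = 55.357%
Salt term: 16.6 × (-0.131) = -2.175
GC term: 0.41 × 55.357 = 22.696; length term: −600/56 = −10.714
Tm = 81.5 + (-2.175) + 22.696 − 10.714 = 91.307 → 91.3°C

91.3°C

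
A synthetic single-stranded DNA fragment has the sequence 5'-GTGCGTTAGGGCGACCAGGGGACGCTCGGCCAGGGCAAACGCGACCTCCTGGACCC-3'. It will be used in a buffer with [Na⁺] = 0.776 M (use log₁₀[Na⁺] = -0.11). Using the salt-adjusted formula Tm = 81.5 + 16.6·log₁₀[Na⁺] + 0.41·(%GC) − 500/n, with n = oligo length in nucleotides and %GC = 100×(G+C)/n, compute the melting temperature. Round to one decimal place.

Length n = 56. Base counts: G=21, C=19, T=6, A=10
G+C = 40, so %GC = 40/56 × 100 = 71.429%
Salt term: 16.6 × (-0.11) = -1.826
GC term: 0.41 × 71.429 = 29.286; length term: −500/56 = −8.929
Tm = 81.5 + (-1.826) + 29.286 − 8.929 = 100.031 → 100.0°C

100.0°C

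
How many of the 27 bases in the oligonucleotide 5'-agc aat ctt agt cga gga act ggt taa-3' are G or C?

11

Base counts: G=7, A=9, C=4, T=7
Total G or C: 7 + 4 = 11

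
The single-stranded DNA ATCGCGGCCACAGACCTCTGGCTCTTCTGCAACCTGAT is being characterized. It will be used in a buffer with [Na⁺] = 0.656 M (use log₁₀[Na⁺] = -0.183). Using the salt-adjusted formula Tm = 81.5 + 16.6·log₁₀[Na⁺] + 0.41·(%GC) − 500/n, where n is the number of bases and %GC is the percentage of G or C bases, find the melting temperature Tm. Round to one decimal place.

89.0°C

Length n = 38. G=8, T=9, C=14, A=7
G+C = 22, so %GC = 22/38 × 100 = 57.895%
Salt term: 16.6 × (-0.183) = -3.038
GC term: 0.41 × 57.895 = 23.737; length term: −500/38 = −13.158
Tm = 81.5 + (-3.038) + 23.737 − 13.158 = 89.041 → 89.0°C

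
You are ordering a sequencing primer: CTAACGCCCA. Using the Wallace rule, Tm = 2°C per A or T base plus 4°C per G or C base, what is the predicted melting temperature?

Counting bases: C=5, G=1, T=1, A=3
AT pairs contribute 4, GC pairs contribute 6.
Tm = 4·6 + 2·4 = 24 + 8 = 32°C

32°C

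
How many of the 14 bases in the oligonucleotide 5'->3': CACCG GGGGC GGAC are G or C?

12

A=2, G=7, T=0, C=5
Total G or C: 7 + 5 = 12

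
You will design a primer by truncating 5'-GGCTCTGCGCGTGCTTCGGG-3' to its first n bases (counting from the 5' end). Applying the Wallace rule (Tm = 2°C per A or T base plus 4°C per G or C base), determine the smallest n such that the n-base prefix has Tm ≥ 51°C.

First 14 bases: GGCTCTGCGCGTGC → Tm = 50°C (< 51°C)
First 15 bases: GGCTCTGCGCGTGCT → Tm = 52°C (≥ 51°C)
Each additional base adds 2°C (A/T) or 4°C (G/C), so Tm is non-decreasing in n; n = 15 is the first length to reach 51°C.

n = 15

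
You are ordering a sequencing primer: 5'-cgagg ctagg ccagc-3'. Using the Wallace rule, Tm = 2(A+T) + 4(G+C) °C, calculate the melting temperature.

52°C

Base counts: T=1, C=5, A=3, G=6
AT pairs contribute 4, GC pairs contribute 11.
Tm = 2×4 + 4×11 = 52°C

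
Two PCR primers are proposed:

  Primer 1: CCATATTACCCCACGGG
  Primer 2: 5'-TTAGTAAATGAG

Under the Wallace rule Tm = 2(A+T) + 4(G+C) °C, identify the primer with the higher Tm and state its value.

Primer 1: A+T=7, G+C=10 → Tm = 2(7)+4(10) = 54°C
Primer 2: A+T=9, G+C=3 → Tm = 2(9)+4(3) = 30°C
54°C vs 30°C → primer 1 is higher.

Primer 1, 54°C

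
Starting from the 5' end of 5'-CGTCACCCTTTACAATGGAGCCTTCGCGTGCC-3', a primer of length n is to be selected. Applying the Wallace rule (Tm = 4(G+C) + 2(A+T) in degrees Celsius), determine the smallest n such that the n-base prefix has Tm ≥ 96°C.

First 30 bases: CGTCACCCTTTACAATGGAGCCTTCGCGTG → Tm = 94°C (< 96°C)
First 31 bases: CGTCACCCTTTACAATGGAGCCTTCGCGTGC → Tm = 98°C (≥ 96°C)
Since every base adds ≥2°C, Tm only increases with n, so the threshold is first crossed at n = 31.

n = 31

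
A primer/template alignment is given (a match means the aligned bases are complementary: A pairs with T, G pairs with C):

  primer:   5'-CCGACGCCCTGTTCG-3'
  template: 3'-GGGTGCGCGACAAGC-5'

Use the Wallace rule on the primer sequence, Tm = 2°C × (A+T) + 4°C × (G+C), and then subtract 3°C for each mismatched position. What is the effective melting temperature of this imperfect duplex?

46°C

Primer base counts: A=1, T=3, G=4, C=7 → A+T=4, G+C=11
Perfect-match Tm = 2(4) + 4(11) = 8 + 44 = 52°C
Mismatches (positions where the bases are not complementary): 2 (at positions 3, 8)
Effective Tm = 52 − 2×3 = 52 − 6 = 46°C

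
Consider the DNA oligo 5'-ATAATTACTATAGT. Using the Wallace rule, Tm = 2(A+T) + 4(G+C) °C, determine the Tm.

Counting bases: T=6, A=6, G=1, C=1
So N_AT = 12 and N_GC = 2.
Tm = 4·2 + 2·12 = 8 + 24 = 32°C

32°C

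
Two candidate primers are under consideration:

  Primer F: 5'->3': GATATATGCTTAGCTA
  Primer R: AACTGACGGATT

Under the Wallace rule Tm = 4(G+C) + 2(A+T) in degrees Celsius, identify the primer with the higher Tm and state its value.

Primer F: A+T=11, G+C=5 → Tm = 2(11)+4(5) = 42°C
Primer R: A+T=7, G+C=5 → Tm = 2(7)+4(5) = 34°C
42°C vs 34°C → primer F is higher.

Primer F, 42°C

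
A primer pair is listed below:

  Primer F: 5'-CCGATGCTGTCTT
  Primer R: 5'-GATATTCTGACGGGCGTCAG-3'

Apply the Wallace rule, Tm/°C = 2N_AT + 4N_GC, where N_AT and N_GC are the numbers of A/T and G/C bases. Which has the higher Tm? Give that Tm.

Primer F: A+T=6, G+C=7 → Tm = 2(6)+4(7) = 40°C
Primer R: A+T=9, G+C=11 → Tm = 2(9)+4(11) = 62°C
40°C vs 62°C → primer R is higher.

Primer R, 62°C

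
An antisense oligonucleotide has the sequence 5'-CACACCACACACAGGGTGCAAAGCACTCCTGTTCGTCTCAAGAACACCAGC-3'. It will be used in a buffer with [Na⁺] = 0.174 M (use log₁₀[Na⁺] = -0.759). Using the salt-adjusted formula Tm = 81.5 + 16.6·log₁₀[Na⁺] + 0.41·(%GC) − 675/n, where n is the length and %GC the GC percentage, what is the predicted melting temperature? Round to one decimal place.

78.2°C

Length n = 51. Base counts: C=19, T=7, A=16, G=9
G+C = 28, so %GC = 28/51 × 100 = 54.902%
Salt term: 16.6 × (-0.759) = -12.599
GC term: 0.41 × 54.902 = 22.51; length term: −675/51 = −13.235
Tm = 81.5 + (-12.599) + 22.51 − 13.235 = 78.176 → 78.2°C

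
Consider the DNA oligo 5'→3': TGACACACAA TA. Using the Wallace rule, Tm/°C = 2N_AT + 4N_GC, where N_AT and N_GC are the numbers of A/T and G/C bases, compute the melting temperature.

Base counts: G=1, T=2, C=3, A=6
So N_AT = 8 and N_GC = 4.
Tm = 2(8) + 4(4) = 16 + 16 = 32°C

32°C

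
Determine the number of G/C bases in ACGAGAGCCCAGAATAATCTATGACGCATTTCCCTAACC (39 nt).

Base counts: T=8, A=13, C=12, G=6
Total G or C: 6 + 12 = 18

18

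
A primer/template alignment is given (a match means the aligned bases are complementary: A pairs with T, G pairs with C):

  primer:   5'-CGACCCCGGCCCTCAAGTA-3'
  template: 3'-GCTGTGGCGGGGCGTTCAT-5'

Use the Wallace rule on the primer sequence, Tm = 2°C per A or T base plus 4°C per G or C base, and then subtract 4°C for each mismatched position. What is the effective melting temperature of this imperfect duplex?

52°C

Primer base counts: A=4, T=2, G=4, C=9 → A+T=6, G+C=13
Perfect-match Tm = 2(6) + 4(13) = 12 + 52 = 64°C
Mismatches (positions where the bases are not complementary): 3 (at positions 5, 9, 13)
Effective Tm = 64 − 3×4 = 64 − 12 = 52°C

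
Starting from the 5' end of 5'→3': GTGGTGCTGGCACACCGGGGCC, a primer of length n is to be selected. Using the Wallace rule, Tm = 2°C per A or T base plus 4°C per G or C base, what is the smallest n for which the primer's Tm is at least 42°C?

n = 13

First 12 bases: GTGGTGCTGGCA → Tm = 40°C (< 42°C)
First 13 bases: GTGGTGCTGGCAC → Tm = 44°C (≥ 42°C)
Since every base adds ≥2°C, Tm only increases with n, so the threshold is first crossed at n = 13.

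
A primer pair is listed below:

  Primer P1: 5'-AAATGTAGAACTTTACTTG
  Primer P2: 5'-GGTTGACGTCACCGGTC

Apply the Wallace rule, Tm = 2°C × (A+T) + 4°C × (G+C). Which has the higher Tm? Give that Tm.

Primer P2, 56°C

Primer P1: A+T=14, G+C=5 → Tm = 2(14)+4(5) = 48°C
Primer P2: A+T=6, G+C=11 → Tm = 2(6)+4(11) = 56°C
48°C vs 56°C → primer P2 is higher.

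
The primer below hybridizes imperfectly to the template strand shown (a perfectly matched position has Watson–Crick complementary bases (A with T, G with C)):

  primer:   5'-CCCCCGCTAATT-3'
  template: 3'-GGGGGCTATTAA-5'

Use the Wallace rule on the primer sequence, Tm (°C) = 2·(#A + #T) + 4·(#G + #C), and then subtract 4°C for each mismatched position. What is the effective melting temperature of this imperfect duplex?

Primer base counts: A=2, T=3, G=1, C=6 → A+T=5, G+C=7
Perfect-match Tm = 2(5) + 4(7) = 10 + 28 = 38°C
Mismatches (positions where the bases are not complementary): 1 (at position 7)
Effective Tm = 38 − 1×4 = 38 − 4 = 34°C

34°C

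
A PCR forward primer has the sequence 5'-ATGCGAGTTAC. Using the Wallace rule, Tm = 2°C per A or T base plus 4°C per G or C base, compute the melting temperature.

C=2, A=3, G=3, T=3
A+T = 6, G+C = 5
Tm = 4·5 + 2·6 = 20 + 12 = 32°C

32°C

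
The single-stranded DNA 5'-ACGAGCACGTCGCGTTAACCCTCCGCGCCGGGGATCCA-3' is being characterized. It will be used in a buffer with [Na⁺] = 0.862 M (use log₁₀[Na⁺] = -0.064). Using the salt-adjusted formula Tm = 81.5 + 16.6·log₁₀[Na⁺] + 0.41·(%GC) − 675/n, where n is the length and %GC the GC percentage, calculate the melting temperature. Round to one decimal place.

Length n = 38. Counting bases: C=15, A=7, T=5, G=11
G+C = 26, so %GC = 26/38 × 100 = 68.421%
Salt term: 16.6 × (-0.064) = -1.062
GC term: 0.41 × 68.421 = 28.053; length term: −675/38 = −17.763
Tm = 81.5 + (-1.062) + 28.053 − 17.763 = 90.728 → 90.7°C

90.7°C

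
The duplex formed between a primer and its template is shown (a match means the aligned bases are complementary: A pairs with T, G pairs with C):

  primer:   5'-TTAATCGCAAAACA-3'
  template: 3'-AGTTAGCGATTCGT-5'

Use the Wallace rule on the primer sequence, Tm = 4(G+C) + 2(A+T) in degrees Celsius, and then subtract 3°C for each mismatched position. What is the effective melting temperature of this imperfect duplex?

27°C

Primer base counts: A=7, T=3, G=1, C=3 → A+T=10, G+C=4
Perfect-match Tm = 2(10) + 4(4) = 20 + 16 = 36°C
Mismatches (positions where the bases are not complementary): 3 (at positions 2, 9, 12)
Effective Tm = 36 − 3×3 = 36 − 9 = 27°C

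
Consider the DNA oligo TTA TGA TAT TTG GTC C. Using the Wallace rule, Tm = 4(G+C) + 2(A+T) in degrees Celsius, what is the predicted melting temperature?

42°C

A=3, C=2, T=8, G=3
AT pairs contribute 11, GC pairs contribute 5.
Tm = 4·5 + 2·11 = 20 + 22 = 42°C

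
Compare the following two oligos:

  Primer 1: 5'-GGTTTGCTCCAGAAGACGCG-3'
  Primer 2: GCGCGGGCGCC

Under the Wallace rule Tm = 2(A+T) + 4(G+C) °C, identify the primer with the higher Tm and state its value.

Primer 1: A+T=8, G+C=12 → Tm = 2(8)+4(12) = 64°C
Primer 2: A+T=0, G+C=11 → Tm = 2(0)+4(11) = 44°C
64°C vs 44°C → primer 1 is higher.

Primer 1, 64°C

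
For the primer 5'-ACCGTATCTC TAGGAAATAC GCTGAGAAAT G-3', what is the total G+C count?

13

C=6, T=7, G=7, A=11
G+C = 7 + 6 = 13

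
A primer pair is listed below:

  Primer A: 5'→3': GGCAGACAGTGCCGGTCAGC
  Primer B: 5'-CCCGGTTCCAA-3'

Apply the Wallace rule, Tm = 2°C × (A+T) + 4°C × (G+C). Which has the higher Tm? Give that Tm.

Primer A: A+T=6, G+C=14 → Tm = 2(6)+4(14) = 68°C
Primer B: A+T=4, G+C=7 → Tm = 2(4)+4(7) = 36°C
68°C vs 36°C → primer A is higher.

Primer A, 68°C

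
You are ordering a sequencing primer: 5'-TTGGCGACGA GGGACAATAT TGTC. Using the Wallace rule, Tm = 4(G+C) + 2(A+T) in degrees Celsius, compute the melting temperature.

72°C

Scanning the sequence gives A=6, C=4, G=8, T=6.
So N_AT = 12 and N_GC = 12.
Tm = 2×12 + 4×12 = 72°C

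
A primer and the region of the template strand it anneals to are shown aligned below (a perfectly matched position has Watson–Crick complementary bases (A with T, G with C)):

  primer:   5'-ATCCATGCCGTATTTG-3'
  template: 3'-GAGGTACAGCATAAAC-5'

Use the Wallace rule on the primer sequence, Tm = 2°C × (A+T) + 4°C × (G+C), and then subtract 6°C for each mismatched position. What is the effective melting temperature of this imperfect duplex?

34°C

Primer base counts: A=3, T=6, G=3, C=4 → A+T=9, G+C=7
Perfect-match Tm = 2(9) + 4(7) = 18 + 28 = 46°C
Mismatches (positions where the bases are not complementary): 2 (at positions 1, 8)
Effective Tm = 46 − 2×6 = 46 − 12 = 34°C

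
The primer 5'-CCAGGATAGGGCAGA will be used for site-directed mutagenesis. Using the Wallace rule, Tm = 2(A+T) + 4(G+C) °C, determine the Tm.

Base counts: G=6, A=5, C=3, T=1
AT pairs contribute 6, GC pairs contribute 9.
Tm = 2×6 + 4×9 = 48°C

48°C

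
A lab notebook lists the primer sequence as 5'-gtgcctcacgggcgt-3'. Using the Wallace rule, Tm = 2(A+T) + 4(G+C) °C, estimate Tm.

Counting bases: G=6, A=1, C=5, T=3
So N_AT = 4 and N_GC = 11.
Tm = 4·11 + 2·4 = 44 + 8 = 52°C

52°C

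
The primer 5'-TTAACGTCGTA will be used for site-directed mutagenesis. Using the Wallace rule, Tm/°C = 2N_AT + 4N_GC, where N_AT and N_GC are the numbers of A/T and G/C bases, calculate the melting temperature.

Base counts: T=4, C=2, A=3, G=2
AT pairs contribute 7, GC pairs contribute 4.
Tm = 4·4 + 2·7 = 16 + 14 = 30°C

30°C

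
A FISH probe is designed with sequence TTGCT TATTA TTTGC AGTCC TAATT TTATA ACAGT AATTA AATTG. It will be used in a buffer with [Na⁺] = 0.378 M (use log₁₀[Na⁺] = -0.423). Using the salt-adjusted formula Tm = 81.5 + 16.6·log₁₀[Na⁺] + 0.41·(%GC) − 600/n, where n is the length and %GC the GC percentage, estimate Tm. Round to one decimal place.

70.3°C

Length n = 45. Scanning the sequence gives T=21, C=5, G=5, A=14.
G+C = 10, so %GC = 10/45 × 100 = 22.222%
Salt term: 16.6 × (-0.423) = -7.022
GC term: 0.41 × 22.222 = 9.111; length term: −600/45 = −13.333
Tm = 81.5 + (-7.022) + 9.111 − 13.333 = 70.256 → 70.3°C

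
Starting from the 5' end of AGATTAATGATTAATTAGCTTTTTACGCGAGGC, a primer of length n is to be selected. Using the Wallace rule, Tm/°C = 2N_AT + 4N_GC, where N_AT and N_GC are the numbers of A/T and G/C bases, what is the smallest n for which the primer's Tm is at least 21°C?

First 8 bases: AGATTAAT → Tm = 18°C (< 21°C)
First 9 bases: AGATTAATG → Tm = 22°C (≥ 21°C)
Each additional base adds 2°C (A/T) or 4°C (G/C), so Tm is non-decreasing in n; n = 9 is the first length to reach 21°C.

n = 9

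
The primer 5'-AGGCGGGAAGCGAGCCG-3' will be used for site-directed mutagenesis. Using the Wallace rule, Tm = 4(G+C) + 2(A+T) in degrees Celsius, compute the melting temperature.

60°C

Counting bases: A=4, C=4, T=0, G=9
So N_AT = 4 and N_GC = 13.
Tm = 2(4) + 4(13) = 8 + 52 = 60°C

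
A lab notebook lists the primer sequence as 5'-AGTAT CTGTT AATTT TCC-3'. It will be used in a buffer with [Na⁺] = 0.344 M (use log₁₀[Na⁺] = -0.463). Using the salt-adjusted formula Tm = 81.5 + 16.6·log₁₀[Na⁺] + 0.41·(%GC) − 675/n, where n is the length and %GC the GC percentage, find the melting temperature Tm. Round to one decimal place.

47.7°C

Length n = 18. Base counts: A=4, C=3, G=2, T=9
G+C = 5, so %GC = 5/18 × 100 = 27.778%
Salt term: 16.6 × (-0.463) = -7.686
GC term: 0.41 × 27.778 = 11.389; length term: −675/18 = −37.5
Tm = 81.5 + (-7.686) + 11.389 − 37.5 = 47.703 → 47.7°C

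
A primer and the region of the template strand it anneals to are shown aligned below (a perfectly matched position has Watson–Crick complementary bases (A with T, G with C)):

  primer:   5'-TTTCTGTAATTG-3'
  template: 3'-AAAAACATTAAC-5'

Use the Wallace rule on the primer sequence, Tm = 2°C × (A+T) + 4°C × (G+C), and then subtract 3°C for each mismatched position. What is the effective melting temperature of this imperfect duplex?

27°C

Primer base counts: A=2, T=7, G=2, C=1 → A+T=9, G+C=3
Perfect-match Tm = 2(9) + 4(3) = 18 + 12 = 30°C
Mismatches (positions where the bases are not complementary): 1 (at position 4)
Effective Tm = 30 − 1×3 = 30 − 3 = 27°C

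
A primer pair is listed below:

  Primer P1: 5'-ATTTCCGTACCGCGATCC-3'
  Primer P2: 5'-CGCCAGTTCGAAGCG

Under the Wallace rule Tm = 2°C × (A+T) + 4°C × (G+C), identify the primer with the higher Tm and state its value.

Primer P1, 56°C

Primer P1: A+T=8, G+C=10 → Tm = 2(8)+4(10) = 56°C
Primer P2: A+T=5, G+C=10 → Tm = 2(5)+4(10) = 50°C
56°C vs 50°C → primer P1 is higher.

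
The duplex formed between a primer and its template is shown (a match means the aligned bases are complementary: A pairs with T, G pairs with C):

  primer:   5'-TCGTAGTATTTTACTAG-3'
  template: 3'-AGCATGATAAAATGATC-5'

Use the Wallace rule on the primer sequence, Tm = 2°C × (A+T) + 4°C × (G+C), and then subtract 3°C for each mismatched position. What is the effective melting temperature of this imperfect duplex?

Primer base counts: A=4, T=8, G=3, C=2 → A+T=12, G+C=5
Perfect-match Tm = 2(12) + 4(5) = 24 + 20 = 44°C
Mismatches (positions where the bases are not complementary): 1 (at position 6)
Effective Tm = 44 − 1×3 = 44 − 3 = 41°C

41°C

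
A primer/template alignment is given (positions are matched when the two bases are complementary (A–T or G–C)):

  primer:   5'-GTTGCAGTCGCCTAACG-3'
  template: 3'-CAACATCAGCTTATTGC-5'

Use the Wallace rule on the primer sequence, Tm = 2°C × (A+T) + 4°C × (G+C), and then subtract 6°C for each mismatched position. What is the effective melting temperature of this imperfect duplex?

36°C

Primer base counts: A=3, T=4, G=5, C=5 → A+T=7, G+C=10
Perfect-match Tm = 2(7) + 4(10) = 14 + 40 = 54°C
Mismatches (positions where the bases are not complementary): 3 (at positions 5, 11, 12)
Effective Tm = 54 − 3×6 = 54 − 18 = 36°C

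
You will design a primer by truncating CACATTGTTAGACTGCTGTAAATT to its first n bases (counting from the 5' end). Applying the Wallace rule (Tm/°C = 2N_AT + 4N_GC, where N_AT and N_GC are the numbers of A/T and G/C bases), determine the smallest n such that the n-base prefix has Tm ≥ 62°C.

n = 23

First 22 bases: CACATTGTTAGACTGCTGTAAA → Tm = 60°C (< 62°C)
First 23 bases: CACATTGTTAGACTGCTGTAAAT → Tm = 62°C (≥ 62°C)
Each additional base adds 2°C (A/T) or 4°C (G/C), so Tm is non-decreasing in n; n = 23 is the first length to reach 62°C.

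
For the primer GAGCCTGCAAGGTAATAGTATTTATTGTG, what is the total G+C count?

C=3, T=10, G=8, A=8
Total G or C: 8 + 3 = 11

11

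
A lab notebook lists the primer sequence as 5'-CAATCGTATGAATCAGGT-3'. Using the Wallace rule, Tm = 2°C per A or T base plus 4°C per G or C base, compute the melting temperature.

50°C

G=4, C=3, A=6, T=5
AT pairs contribute 11, GC pairs contribute 7.
Tm = 4·7 + 2·11 = 28 + 22 = 50°C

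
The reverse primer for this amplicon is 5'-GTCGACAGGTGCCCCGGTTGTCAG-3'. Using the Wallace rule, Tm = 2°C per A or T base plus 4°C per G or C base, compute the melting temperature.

80°C

Scanning the sequence gives G=9, T=5, A=3, C=7.
A+T = 8, G+C = 16
Tm = 4·16 + 2·8 = 64 + 16 = 80°C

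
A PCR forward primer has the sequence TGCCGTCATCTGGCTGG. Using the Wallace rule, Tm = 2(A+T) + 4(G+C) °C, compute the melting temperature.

56°C

Scanning the sequence gives T=5, A=1, C=5, G=6.
So N_AT = 6 and N_GC = 11.
Tm = 2(6) + 4(11) = 12 + 44 = 56°C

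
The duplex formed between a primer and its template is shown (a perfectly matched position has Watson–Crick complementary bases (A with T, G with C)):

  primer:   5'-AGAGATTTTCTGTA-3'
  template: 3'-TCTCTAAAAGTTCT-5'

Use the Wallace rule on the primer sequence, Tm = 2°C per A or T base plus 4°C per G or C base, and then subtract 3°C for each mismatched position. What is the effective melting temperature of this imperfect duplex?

Primer base counts: A=4, T=6, G=3, C=1 → A+T=10, G+C=4
Perfect-match Tm = 2(10) + 4(4) = 20 + 16 = 36°C
Mismatches (positions where the bases are not complementary): 3 (at positions 11, 12, 13)
Effective Tm = 36 − 3×3 = 36 − 9 = 27°C

27°C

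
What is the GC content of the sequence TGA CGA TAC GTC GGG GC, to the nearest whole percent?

Counting bases: A=3, T=3, C=4, G=7
G+C = 7 + 4 = 11 out of 17 bases
%GC = 11/17 × 100 = 64.71% ≈ 65%

65%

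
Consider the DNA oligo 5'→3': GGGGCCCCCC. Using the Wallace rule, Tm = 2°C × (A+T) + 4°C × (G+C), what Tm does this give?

Base counts: T=0, C=6, G=4, A=0
AT pairs contribute 0, GC pairs contribute 10.
Tm = 4·10 + 2·0 = 40 + 0 = 40°C

40°C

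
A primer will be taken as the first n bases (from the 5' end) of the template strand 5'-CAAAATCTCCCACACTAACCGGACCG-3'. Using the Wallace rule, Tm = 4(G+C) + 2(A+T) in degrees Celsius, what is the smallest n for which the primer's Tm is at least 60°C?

First 20 bases: CAAAATCTCCCACACTAACC → Tm = 58°C (< 60°C)
First 21 bases: CAAAATCTCCCACACTAACCG → Tm = 62°C (≥ 60°C)
Since every base adds ≥2°C, Tm only increases with n, so the threshold is first crossed at n = 21.

n = 21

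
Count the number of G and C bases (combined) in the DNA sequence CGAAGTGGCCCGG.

10

G=6, A=2, T=1, C=4
Total G or C: 6 + 4 = 10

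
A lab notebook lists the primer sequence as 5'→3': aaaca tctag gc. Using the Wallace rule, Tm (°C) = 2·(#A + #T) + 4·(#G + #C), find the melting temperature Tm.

34°C

Scanning the sequence gives G=2, C=3, T=2, A=5.
So N_AT = 7 and N_GC = 5.
Tm = 4·5 + 2·7 = 20 + 14 = 34°C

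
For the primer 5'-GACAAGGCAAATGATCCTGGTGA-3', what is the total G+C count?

Counting bases: T=4, C=4, G=7, A=8
G+C = 7 + 4 = 11

11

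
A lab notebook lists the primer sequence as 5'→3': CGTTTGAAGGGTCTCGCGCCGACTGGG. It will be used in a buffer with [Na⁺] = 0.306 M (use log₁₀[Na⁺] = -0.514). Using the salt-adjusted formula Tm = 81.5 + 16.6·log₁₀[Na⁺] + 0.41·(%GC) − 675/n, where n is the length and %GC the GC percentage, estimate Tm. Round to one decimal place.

Length n = 27. Scanning the sequence gives C=7, G=11, T=6, A=3.
G+C = 18, so %GC = 18/27 × 100 = 66.667%
Salt term: 16.6 × (-0.514) = -8.532
GC term: 0.41 × 66.667 = 27.333; length term: −675/27 = −25
Tm = 81.5 + (-8.532) + 27.333 − 25 = 75.301 → 75.3°C

75.3°C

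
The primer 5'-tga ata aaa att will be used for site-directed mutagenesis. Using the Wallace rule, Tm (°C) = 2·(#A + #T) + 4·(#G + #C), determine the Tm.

26°C

A=7, G=1, T=4, C=0
AT pairs contribute 11, GC pairs contribute 1.
Tm = 2(11) + 4(1) = 22 + 4 = 26°C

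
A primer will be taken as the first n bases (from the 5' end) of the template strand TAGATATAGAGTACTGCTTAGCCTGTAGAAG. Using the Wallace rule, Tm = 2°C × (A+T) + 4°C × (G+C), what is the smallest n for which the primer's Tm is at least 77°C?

First 27 bases: TAGATATAGAGTACTGCTTAGCCTGTA → Tm = 74°C (< 77°C)
First 28 bases: TAGATATAGAGTACTGCTTAGCCTGTAG → Tm = 78°C (≥ 77°C)
Since every base adds ≥2°C, Tm only increases with n, so the threshold is first crossed at n = 28.

n = 28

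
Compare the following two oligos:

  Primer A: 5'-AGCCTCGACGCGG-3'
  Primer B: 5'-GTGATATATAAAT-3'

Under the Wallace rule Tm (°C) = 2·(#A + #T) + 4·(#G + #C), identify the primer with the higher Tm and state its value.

Primer A, 46°C

Primer A: A+T=3, G+C=10 → Tm = 2(3)+4(10) = 46°C
Primer B: A+T=11, G+C=2 → Tm = 2(11)+4(2) = 30°C
46°C vs 30°C → primer A is higher.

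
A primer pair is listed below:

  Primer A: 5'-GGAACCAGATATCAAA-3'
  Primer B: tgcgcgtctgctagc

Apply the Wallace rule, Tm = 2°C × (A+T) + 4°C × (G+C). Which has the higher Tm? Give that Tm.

Primer B, 50°C

Primer A: A+T=10, G+C=6 → Tm = 2(10)+4(6) = 44°C
Primer B: A+T=5, G+C=10 → Tm = 2(5)+4(10) = 50°C
44°C vs 50°C → primer B is higher.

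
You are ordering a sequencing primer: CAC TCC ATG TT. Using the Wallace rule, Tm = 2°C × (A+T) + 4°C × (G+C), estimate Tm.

32°C

G=1, C=4, A=2, T=4
A+T = 6, G+C = 5
Tm = 2×6 + 4×5 = 32°C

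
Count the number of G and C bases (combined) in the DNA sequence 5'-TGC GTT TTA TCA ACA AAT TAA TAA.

5

Scanning the sequence gives A=10, G=2, T=9, C=3.
Total G or C: 2 + 3 = 5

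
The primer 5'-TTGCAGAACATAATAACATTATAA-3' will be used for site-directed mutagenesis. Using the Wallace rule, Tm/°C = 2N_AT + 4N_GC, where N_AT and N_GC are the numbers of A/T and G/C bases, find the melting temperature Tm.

58°C

T=7, C=3, G=2, A=12
A+T = 19, G+C = 5
Tm = 4·5 + 2·19 = 20 + 38 = 58°C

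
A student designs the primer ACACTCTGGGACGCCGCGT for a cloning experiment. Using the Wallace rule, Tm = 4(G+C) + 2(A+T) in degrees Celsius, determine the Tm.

Scanning the sequence gives A=3, C=7, G=6, T=3.
A+T = 6, G+C = 13
Tm = 2×6 + 4×13 = 64°C

64°C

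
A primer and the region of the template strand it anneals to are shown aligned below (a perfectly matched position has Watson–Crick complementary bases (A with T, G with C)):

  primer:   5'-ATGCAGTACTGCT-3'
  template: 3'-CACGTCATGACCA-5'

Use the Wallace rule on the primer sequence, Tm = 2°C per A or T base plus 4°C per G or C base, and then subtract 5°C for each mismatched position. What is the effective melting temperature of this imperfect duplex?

Primer base counts: A=3, T=4, G=3, C=3 → A+T=7, G+C=6
Perfect-match Tm = 2(7) + 4(6) = 14 + 24 = 38°C
Mismatches (positions where the bases are not complementary): 2 (at positions 1, 12)
Effective Tm = 38 − 2×5 = 38 − 10 = 28°C

28°C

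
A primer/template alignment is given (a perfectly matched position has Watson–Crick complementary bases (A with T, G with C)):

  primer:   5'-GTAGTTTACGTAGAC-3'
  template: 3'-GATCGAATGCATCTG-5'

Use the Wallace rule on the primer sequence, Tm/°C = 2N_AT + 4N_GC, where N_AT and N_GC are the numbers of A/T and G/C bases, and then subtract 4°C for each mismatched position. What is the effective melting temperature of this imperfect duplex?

34°C

Primer base counts: A=4, T=5, G=4, C=2 → A+T=9, G+C=6
Perfect-match Tm = 2(9) + 4(6) = 18 + 24 = 42°C
Mismatches (positions where the bases are not complementary): 2 (at positions 1, 5)
Effective Tm = 42 − 2×4 = 42 − 8 = 34°C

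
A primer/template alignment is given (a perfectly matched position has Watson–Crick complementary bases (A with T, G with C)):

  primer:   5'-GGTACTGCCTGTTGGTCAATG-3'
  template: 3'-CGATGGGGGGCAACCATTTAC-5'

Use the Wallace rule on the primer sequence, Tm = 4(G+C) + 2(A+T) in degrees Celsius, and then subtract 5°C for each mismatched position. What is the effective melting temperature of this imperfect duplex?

Primer base counts: A=3, T=7, G=7, C=4 → A+T=10, G+C=11
Perfect-match Tm = 2(10) + 4(11) = 20 + 44 = 64°C
Mismatches (positions where the bases are not complementary): 5 (at positions 2, 6, 7, 10, 17)
Effective Tm = 64 − 5×5 = 64 − 25 = 39°C

39°C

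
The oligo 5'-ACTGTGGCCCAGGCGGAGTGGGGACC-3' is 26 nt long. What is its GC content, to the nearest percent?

Counting bases: A=4, G=12, C=7, T=3
G+C = 12 + 7 = 19 out of 26 bases
%GC = 19/26 × 100 = 73.08% ≈ 73%

73%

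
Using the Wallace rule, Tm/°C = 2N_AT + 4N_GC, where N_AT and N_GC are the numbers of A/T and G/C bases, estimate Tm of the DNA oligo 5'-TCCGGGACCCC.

40°C

C=6, T=1, G=3, A=1
AT pairs contribute 2, GC pairs contribute 9.
Tm = 2(2) + 4(9) = 4 + 36 = 40°C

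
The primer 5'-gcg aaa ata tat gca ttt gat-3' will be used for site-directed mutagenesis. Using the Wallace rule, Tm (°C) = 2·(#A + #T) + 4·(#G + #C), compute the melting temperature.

54°C

Base counts: G=4, C=2, A=8, T=7
A+T = 15, G+C = 6
Tm = 4·6 + 2·15 = 24 + 30 = 54°C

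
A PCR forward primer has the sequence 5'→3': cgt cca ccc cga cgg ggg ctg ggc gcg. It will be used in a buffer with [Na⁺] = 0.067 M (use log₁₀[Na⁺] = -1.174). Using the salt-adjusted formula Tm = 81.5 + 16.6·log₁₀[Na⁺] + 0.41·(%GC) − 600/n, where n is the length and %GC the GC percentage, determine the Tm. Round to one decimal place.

74.7°C

Length n = 27. T=2, A=2, C=11, G=12
G+C = 23, so %GC = 23/27 × 100 = 85.185%
Salt term: 16.6 × (-1.174) = -19.488
GC term: 0.41 × 85.185 = 34.926; length term: −600/27 = −22.222
Tm = 81.5 + (-19.488) + 34.926 − 22.222 = 74.716 → 74.7°C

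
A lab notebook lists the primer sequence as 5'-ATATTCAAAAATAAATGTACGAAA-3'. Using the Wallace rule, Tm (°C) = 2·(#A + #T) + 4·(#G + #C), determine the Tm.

56°C

Base counts: A=14, C=2, T=6, G=2
AT pairs contribute 20, GC pairs contribute 4.
Tm = 2(20) + 4(4) = 40 + 16 = 56°C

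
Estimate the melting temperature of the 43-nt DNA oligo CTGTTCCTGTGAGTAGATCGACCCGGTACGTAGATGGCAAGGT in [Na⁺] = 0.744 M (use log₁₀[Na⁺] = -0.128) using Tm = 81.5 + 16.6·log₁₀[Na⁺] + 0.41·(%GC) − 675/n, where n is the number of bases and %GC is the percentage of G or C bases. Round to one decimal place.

Length n = 43. Scanning the sequence gives A=9, T=11, C=9, G=14.
G+C = 23, so %GC = 23/43 × 100 = 53.488%
Salt term: 16.6 × (-0.128) = -2.125
GC term: 0.41 × 53.488 = 21.93; length term: −675/43 = −15.698
Tm = 81.5 + (-2.125) + 21.93 − 15.698 = 85.607 → 85.6°C

85.6°C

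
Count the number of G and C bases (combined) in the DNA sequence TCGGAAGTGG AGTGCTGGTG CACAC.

Scanning the sequence gives C=5, A=5, G=10, T=5.
Total G or C: 10 + 5 = 15

15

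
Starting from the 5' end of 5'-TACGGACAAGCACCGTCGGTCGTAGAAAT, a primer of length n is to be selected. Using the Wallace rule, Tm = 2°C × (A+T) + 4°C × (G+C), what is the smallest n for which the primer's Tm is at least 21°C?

n = 7

First 6 bases: TACGGA → Tm = 18°C (< 21°C)
First 7 bases: TACGGAC → Tm = 22°C (≥ 21°C)
Since every base adds ≥2°C, Tm only increases with n, so the threshold is first crossed at n = 7.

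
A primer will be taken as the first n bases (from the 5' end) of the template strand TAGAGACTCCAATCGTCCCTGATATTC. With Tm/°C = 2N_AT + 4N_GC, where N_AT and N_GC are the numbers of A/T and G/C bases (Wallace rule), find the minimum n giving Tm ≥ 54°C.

First 17 bases: TAGAGACTCCAATCGTC → Tm = 50°C (< 54°C)
First 18 bases: TAGAGACTCCAATCGTCC → Tm = 54°C (≥ 54°C)
Each additional base adds 2°C (A/T) or 4°C (G/C), so Tm is non-decreasing in n; n = 18 is the first length to reach 54°C.

n = 18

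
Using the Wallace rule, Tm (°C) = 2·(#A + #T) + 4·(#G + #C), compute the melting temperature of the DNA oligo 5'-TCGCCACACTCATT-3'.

G=1, T=4, C=6, A=3
AT pairs contribute 7, GC pairs contribute 7.
Tm = 4·7 + 2·7 = 28 + 14 = 42°C

42°C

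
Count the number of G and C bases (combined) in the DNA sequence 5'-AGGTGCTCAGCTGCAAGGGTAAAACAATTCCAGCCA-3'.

Scanning the sequence gives A=12, C=9, T=6, G=9.
Total G or C: 9 + 9 = 18

18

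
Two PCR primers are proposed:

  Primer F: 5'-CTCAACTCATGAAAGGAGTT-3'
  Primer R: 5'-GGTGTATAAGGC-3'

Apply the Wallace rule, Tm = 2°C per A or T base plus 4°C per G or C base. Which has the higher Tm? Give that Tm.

Primer F: A+T=12, G+C=8 → Tm = 2(12)+4(8) = 56°C
Primer R: A+T=6, G+C=6 → Tm = 2(6)+4(6) = 36°C
56°C vs 36°C → primer F is higher.

Primer F, 56°C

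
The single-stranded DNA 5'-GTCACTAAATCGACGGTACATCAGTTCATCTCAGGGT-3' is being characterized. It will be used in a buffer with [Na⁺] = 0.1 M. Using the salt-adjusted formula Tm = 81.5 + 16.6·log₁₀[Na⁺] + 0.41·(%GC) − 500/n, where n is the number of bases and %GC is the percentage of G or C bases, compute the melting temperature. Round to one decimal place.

70.2°C

Length n = 37. A=10, C=9, G=8, T=10
G+C = 17, so %GC = 17/37 × 100 = 45.946%
Salt term: 16.6 × (-1) = -16.6
GC term: 0.41 × 45.946 = 18.838; length term: −500/37 = −13.514
Tm = 81.5 + (-16.6) + 18.838 − 13.514 = 70.224 → 70.2°C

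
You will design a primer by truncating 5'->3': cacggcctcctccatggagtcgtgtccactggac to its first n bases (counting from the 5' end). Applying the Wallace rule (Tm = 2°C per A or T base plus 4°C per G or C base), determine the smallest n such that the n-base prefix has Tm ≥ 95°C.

First 28 bases: CACGGCCTCCTCCATGGAGTCGTGTCCA → Tm = 92°C (< 95°C)
First 29 bases: CACGGCCTCCTCCATGGAGTCGTGTCCAC → Tm = 96°C (≥ 95°C)
Since every base adds ≥2°C, Tm only increases with n, so the threshold is first crossed at n = 29.

n = 29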